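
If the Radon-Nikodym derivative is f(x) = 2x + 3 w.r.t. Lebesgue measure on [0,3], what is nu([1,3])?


nu(A) = integral_A (dnu/dmu) dmu = integral_1^3 (2x + 3) dx
Step 1: Antiderivative F(x) = (2/2)x^2 + 3x
Step 2: F(3) = (2/2)*3^2 + 3*3 = 9 + 9 = 18
Step 3: F(1) = (2/2)*1^2 + 3*1 = 1 + 3 = 4
Step 4: nu([1,3]) = F(3) - F(1) = 18 - 4 = 14


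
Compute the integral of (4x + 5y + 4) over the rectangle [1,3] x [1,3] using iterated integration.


By Fubini, integrate in x first, then y.
Step 1: Fix y, integrate over x in [1,3]:
  integral(4x + 5y + 4, x=1..3)
  = 4*(3^2 - 1^2)/2 + (5y + 4)*(3 - 1)
  = 16 + (5y + 4)*2
  = 16 + 10y + 8
  = 24 + 10y
Step 2: Integrate over y in [1,3]:
  integral(24 + 10y, y=1..3)
  = 24*2 + 10*(3^2 - 1^2)/2
  = 48 + 40
  = 88


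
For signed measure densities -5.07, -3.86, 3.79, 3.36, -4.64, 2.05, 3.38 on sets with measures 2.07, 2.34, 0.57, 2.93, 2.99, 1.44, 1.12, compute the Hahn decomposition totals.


Step 1: Compute signed measure on each set:
  Set 1: -5.07 * 2.07 = -10.4949
  Set 2: -3.86 * 2.34 = -9.0324
  Set 3: 3.79 * 0.57 = 2.1603
  Set 4: 3.36 * 2.93 = 9.8448
  Set 5: -4.64 * 2.99 = -13.8736
  Set 6: 2.05 * 1.44 = 2.952
  Set 7: 3.38 * 1.12 = 3.7856
Step 2: Total signed measure = (-10.4949) + (-9.0324) + (2.1603) + (9.8448) + (-13.8736) + (2.952) + (3.7856)
     = -14.6582
Step 3: Positive part mu+(X) = sum of positive contributions = 18.7427
Step 4: Negative part mu-(X) = |sum of negative contributions| = 33.4009


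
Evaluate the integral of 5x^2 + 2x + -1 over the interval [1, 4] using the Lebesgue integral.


The Lebesgue integral of a Riemann-integrable function agrees with the Riemann integral.
Antiderivative F(x) = (5/3)x^3 + (2/2)x^2 + -1x
F(4) = (5/3)*4^3 + (2/2)*4^2 + -1*4
     = (5/3)*64 + (2/2)*16 + -1*4
     = 106.666667 + 16 + -4
     = 118.666667
F(1) = 1.666667
Integral = F(4) - F(1) = 118.666667 - 1.666667 = 117


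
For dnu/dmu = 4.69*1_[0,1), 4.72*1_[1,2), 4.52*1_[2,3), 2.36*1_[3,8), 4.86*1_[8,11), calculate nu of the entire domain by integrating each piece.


Integrate each piece of the Radon-Nikodym derivative:
Step 1: integral_0^1 4.69 dx = 4.69*(1-0) = 4.69*1 = 4.69
Step 2: integral_1^2 4.72 dx = 4.72*(2-1) = 4.72*1 = 4.72
Step 3: integral_2^3 4.52 dx = 4.52*(3-2) = 4.52*1 = 4.52
Step 4: integral_3^8 2.36 dx = 2.36*(8-3) = 2.36*5 = 11.8
Step 5: integral_8^11 4.86 dx = 4.86*(11-8) = 4.86*3 = 14.58
Total: 4.69 + 4.72 + 4.52 + 11.8 + 14.58 = 40.31


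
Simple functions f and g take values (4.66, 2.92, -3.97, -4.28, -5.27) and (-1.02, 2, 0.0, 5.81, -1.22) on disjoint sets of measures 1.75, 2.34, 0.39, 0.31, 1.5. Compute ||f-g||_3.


Step 1: Compute differences f_i - g_i:
  4.66 - -1.02 = 5.68
  2.92 - 2 = 0.92
  -3.97 - 0.0 = -3.97
  -4.28 - 5.81 = -10.09
  -5.27 - -1.22 = -4.05
Step 2: Compute |diff|^3 * measure for each set:
  |5.68|^3 * 1.75 = 183.250432 * 1.75 = 320.688256
  |0.92|^3 * 2.34 = 0.778688 * 2.34 = 1.82213
  |-3.97|^3 * 0.39 = 62.570773 * 0.39 = 24.402601
  |-10.09|^3 * 0.31 = 1027.243729 * 0.31 = 318.445556
  |-4.05|^3 * 1.5 = 66.430125 * 1.5 = 99.645187
Step 3: Sum = 765.003731
Step 4: ||f-g||_3 = (765.003731)^(1/3) = 9.145789


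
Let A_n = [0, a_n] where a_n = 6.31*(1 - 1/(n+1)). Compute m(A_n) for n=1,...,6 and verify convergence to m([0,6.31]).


By continuity of measure from below: if A_n increases to A, then m(A_n) -> m(A).
Here A = [0, 6.31], so m(A) = 6.31
Step 1: a_1 = 6.31*(1 - 1/2) = 3.155, m(A_1) = 3.155
Step 2: a_2 = 6.31*(1 - 1/3) = 4.2067, m(A_2) = 4.2067
Step 3: a_3 = 6.31*(1 - 1/4) = 4.7325, m(A_3) = 4.7325
Step 4: a_4 = 6.31*(1 - 1/5) = 5.048, m(A_4) = 5.048
Step 5: a_5 = 6.31*(1 - 1/6) = 5.2583, m(A_5) = 5.2583
Step 6: a_6 = 6.31*(1 - 1/7) = 5.4086, m(A_6) = 5.4086
Limit: m(A_n) -> m([0,6.31]) = 6.31


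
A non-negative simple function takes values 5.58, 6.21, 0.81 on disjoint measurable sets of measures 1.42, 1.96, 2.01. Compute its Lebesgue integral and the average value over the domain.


Step 1: Integral = sum(value_i * measure_i)
= 5.58*1.42 + 6.21*1.96 + 0.81*2.01
= 7.9236 + 12.1716 + 1.6281
= 21.7233
Step 2: Total measure of domain = 1.42 + 1.96 + 2.01 = 5.39
Step 3: Average value = 21.7233 / 5.39 = 4.030297


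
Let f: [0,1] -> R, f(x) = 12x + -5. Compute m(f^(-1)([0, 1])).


f^(-1)([0, 1]) = {x : 0 <= 12x + -5 <= 1}
Solving: (0 - -5)/12 <= x <= (1 - -5)/12
= [0.416667, 0.5]
Intersecting with [0,1]: [0.416667, 0.5]
Measure = 0.5 - 0.416667 = 0.083333


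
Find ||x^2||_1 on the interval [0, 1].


Step 1: ||f||_1 = (integral_0^1 |x^2|^1 dx)^(1/1)
     = (integral_0^1 x^2 dx)^(1/1)
Step 2: integral_0^1 x^2 dx = [x^3/(3)] from 0 to 1 = 1^3/3
     = 1/3 = 0.333333
Step 3: ||f||_1 = (0.333333)^(1/1) = 0.333333


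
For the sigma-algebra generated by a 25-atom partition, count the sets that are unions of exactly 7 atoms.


Each element of F is a union of some subset of the 25 atoms.
Elements that are unions of exactly 7 atoms correspond to 7-element subsets of the 25 atoms.
Count = C(25, 7) = 25! / (7! * 18!) = 480700.


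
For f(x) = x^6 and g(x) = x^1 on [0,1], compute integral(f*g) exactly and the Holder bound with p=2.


Step 1: Exact integral of f*g = integral(x^7, 0, 1) = 1/8
     = 0.125
Step 2: Holder bound with p=2, q=2:
  ||f||_p = (integral x^12 dx)^(1/2) = (1/13)^(1/2) = 0.27735
  ||g||_q = (integral x^2 dx)^(1/2) = (1/3)^(1/2) = 0.57735
Step 3: Holder bound = ||f||_p * ||g||_q = 0.27735 * 0.57735 = 0.160128
Verification: 0.125 <= 0.160128 (Holder holds)


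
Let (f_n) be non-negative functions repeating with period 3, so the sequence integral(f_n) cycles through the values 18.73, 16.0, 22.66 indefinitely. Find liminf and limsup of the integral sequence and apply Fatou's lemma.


The sequence (integral(f_n)) is periodic with period 3, repeating the values 18.73, 16.0, 22.66 indefinitely.
Step 1: For a periodic sequence, every tail (a_m, a_(m+1), ...) contains all 3 period values infinitely often.
Step 2: Hence inf of every tail = min of the period values = min(18.73, 16.0, 22.66) = 16.
        liminf_n integral(f_n) = sup over m of (inf of tail from m) = 16.
Step 3: Similarly sup of every tail = max of the period values = 22.66.
        limsup_n integral(f_n) = 22.66.
Step 4: Fatou's lemma: integral(liminf_n f_n) <= liminf_n integral(f_n) = 16.
        So the integral of the pointwise liminf is at most 16.


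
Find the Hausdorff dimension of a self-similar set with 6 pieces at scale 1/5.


For a self-similar set with N copies scaled by 1/r:
dim_H = log(N)/log(r) = log(6)/log(5)
= 1.791759/1.609438
= 1.113283


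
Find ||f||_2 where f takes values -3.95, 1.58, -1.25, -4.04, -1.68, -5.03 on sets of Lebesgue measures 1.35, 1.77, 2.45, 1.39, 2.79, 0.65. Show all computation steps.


Step 1: Compute |f_i|^2 for each value:
  |-3.95|^2 = 15.6025
  |1.58|^2 = 2.4964
  |-1.25|^2 = 1.5625
  |-4.04|^2 = 16.3216
  |-1.68|^2 = 2.8224
  |-5.03|^2 = 25.3009
Step 2: Multiply by measures and sum:
  15.6025 * 1.35 = 21.063375
  2.4964 * 1.77 = 4.418628
  1.5625 * 2.45 = 3.828125
  16.3216 * 1.39 = 22.687024
  2.8224 * 2.79 = 7.874496
  25.3009 * 0.65 = 16.445585
Sum = 21.063375 + 4.418628 + 3.828125 + 22.687024 + 7.874496 + 16.445585 = 76.317233
Step 3: Take the p-th root:
||f||_2 = (76.317233)^(1/2) = 8.735974


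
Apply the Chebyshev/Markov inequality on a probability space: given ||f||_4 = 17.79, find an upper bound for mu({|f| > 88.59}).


Chebyshev/Markov inequality: mu(|f| > eps) <= (||f||_p / eps)^p
Step 1: ||f||_4 / eps = 17.79 / 88.59 = 0.200813
Step 2: Raise to power p = 4:
  (0.200813)^4 = 0.001626
Step 3: Therefore mu(|f| > 88.59) <= 0.001626


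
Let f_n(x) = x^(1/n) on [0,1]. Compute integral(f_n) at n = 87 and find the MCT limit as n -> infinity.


At n = 87: f_87(x) = x^(1/87).
Step 1: integral(x^(1/87), 0, 1) = [x^(1/87+1) / (1/87+1)] from 0 to 1
     = 1 / (1/87 + 1) = 1 / ((87+1)/87) = 87/(87+1)
     = 87/88 = 0.988636
Step 2: As n -> infinity, f_n(x) = x^(1/n) -> 1 for x in (0,1], and f_n is increasing in n.
By MCT, lim_n integral(f_n) = integral(lim_n f_n) = integral(1, 0, 1) = 1.
Step 3: Verify convergence: 87/88 = 0.988636 -> 1


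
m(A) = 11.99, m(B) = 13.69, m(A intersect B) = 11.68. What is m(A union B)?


By inclusion-exclusion: m(A u B) = m(A) + m(B) - m(A n B)
= 11.99 + 13.69 - 11.68
= 14


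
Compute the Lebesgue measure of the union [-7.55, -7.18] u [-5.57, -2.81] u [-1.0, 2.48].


For pairwise disjoint intervals, m(union) = sum of lengths.
= (-7.18 - -7.55) + (-2.81 - -5.57) + (2.48 - -1.0)
= 0.37 + 2.76 + 3.48
= 6.61


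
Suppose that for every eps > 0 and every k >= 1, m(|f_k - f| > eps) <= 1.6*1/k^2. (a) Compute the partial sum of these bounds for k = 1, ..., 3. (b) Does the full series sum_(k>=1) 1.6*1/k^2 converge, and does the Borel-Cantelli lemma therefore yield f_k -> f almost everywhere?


Step 1: List the terms 1.6*1/k^2 for k = 1 to 3:
  k=1: 1.6
  k=2: 0.4
  k=3: 0.177778
Step 2: Partial sum = 1.6 + 0.4 + 0.177778
     = 2.177778
Step 3: The full series sum_(k>=1) 1.6*1/k^2 converges (p-series with p = 2 > 1; a constant multiple of a convergent series converges).
Step 4: Fix eps > 0. Since sum_k m(|f_k - f| > eps) < infinity, the Borel-Cantelli lemma gives
        m(limsup_k {|f_k - f| > eps}) = 0, i.e. for a.e. x, |f_k(x) - f(x)| <= eps for all large k.
        Applying this with eps = 1/j for j = 1, 2, ... and intersecting the countably many full-measure sets,
        for a.e. x we get limsup_k |f_k(x) - f(x)| <= 1/j for every j, hence f_k -> f almost everywhere.
Conclusion: series converges; Borel-Cantelli yields f_k -> f a.e.


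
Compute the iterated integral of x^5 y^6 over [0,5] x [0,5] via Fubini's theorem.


By Fubini's theorem, the double integral factors as a product of single integrals:
Step 1: integral_0^5 x^5 dx = [x^6/6] from 0 to 5
     = 5^6/6 = 2604.166667
Step 2: integral_0^5 y^6 dy = [y^7/7] from 0 to 5
     = 5^7/7 = 11160.714286
Step 3: Double integral = 2604.166667 * 11160.714286 = 2.906436e+07


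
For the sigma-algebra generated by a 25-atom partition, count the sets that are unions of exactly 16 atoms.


Each element of F is a union of some subset of the 25 atoms.
Elements that are unions of exactly 16 atoms correspond to 16-element subsets of the 25 atoms.
Count = C(25, 16) = 25! / (16! * 9!) = 2042975.


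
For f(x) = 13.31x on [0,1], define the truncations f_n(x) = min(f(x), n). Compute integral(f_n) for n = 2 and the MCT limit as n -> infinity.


f(x) = 13.31x on [0,1]; f_n(x) = min(13.31x, n). At n = 2:
Step 1: f(x) reaches 2 at x = 2/13.31 = 0.150263
Step 2: integral(f_2) = integral(13.31x, 0, 0.150263) + integral(2, 0.150263, 1)
       = 13.31*0.150263^2/2 + 2*(1 - 0.150263)
       = 0.150263 + 1.699474
       = 1.849737
Step 3: As n -> infinity, f_n increases to f, so by MCT integral(f_n) -> integral(f) = 13.31/2 = 6.655.
Convergence: integral(f_2) = 1.849737 -> 6.655 as n -> infinity


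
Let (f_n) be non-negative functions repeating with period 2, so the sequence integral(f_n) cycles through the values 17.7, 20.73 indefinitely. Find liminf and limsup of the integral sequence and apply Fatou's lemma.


The sequence (integral(f_n)) is periodic with period 2, repeating the values 17.7, 20.73 indefinitely.
Step 1: For a periodic sequence, every tail (a_m, a_(m+1), ...) contains all 2 period values infinitely often.
Step 2: Hence inf of every tail = min of the period values = min(17.7, 20.73) = 17.7.
        liminf_n integral(f_n) = sup over m of (inf of tail from m) = 17.7.
Step 3: Similarly sup of every tail = max of the period values = 20.73.
        limsup_n integral(f_n) = 20.73.
Step 4: Fatou's lemma: integral(liminf_n f_n) <= liminf_n integral(f_n) = 17.7.
        So the integral of the pointwise liminf is at most 17.7.


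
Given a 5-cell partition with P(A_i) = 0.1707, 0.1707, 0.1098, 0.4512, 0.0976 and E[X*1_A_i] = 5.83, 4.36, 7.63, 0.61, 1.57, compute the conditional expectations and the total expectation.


For each cell A_i: E[X|A_i] = E[X*1_A_i] / P(A_i)
Step 1: E[X|A_1] = 5.83 / 0.1707 = 34.153486
Step 2: E[X|A_2] = 4.36 / 0.1707 = 25.541886
Step 3: E[X|A_3] = 7.63 / 0.1098 = 69.489982
Step 4: E[X|A_4] = 0.61 / 0.4512 = 1.35195
Step 5: E[X|A_5] = 1.57 / 0.0976 = 16.086066
Verification: E[X] = sum E[X*1_A_i] = 5.83 + 4.36 + 7.63 + 0.61 + 1.57 = 20


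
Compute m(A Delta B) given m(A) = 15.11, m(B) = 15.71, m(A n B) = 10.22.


m(A Delta B) = m(A) + m(B) - 2*m(A n B)
= 15.11 + 15.71 - 2*10.22
= 15.11 + 15.71 - 20.44
= 10.38


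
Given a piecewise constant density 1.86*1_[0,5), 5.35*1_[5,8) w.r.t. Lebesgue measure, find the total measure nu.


Integrate each piece of the Radon-Nikodym derivative:
Step 1: integral_0^5 1.86 dx = 1.86*(5-0) = 1.86*5 = 9.3
Step 2: integral_5^8 5.35 dx = 5.35*(8-5) = 5.35*3 = 16.05
Total: 9.3 + 16.05 = 25.35


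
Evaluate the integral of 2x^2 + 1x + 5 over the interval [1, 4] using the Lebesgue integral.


The Lebesgue integral of a Riemann-integrable function agrees with the Riemann integral.
Antiderivative F(x) = (2/3)x^3 + (1/2)x^2 + 5x
F(4) = (2/3)*4^3 + (1/2)*4^2 + 5*4
     = (2/3)*64 + (1/2)*16 + 5*4
     = 42.666667 + 8 + 20
     = 70.666667
F(1) = 6.166667
Integral = F(4) - F(1) = 70.666667 - 6.166667 = 64.5


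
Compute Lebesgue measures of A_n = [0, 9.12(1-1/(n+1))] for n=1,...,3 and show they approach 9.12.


By continuity of measure from below: if A_n increases to A, then m(A_n) -> m(A).
Here A = [0, 9.12], so m(A) = 9.12
Step 1: a_1 = 9.12*(1 - 1/2) = 4.56, m(A_1) = 4.56
Step 2: a_2 = 9.12*(1 - 1/3) = 6.08, m(A_2) = 6.08
Step 3: a_3 = 9.12*(1 - 1/4) = 6.84, m(A_3) = 6.84
Limit: m(A_n) -> m([0,9.12]) = 9.12


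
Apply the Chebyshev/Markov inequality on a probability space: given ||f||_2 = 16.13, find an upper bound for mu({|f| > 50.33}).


Chebyshev/Markov inequality: mu(|f| > eps) <= (||f||_p / eps)^p
Step 1: ||f||_2 / eps = 16.13 / 50.33 = 0.320485
Step 2: Raise to power p = 2:
  (0.320485)^2 = 0.102711
Step 3: Therefore mu(|f| > 50.33) <= 0.102711


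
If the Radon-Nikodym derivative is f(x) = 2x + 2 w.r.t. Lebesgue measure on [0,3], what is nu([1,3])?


nu(A) = integral_A (dnu/dmu) dmu = integral_1^3 (2x + 2) dx
Step 1: Antiderivative F(x) = (2/2)x^2 + 2x
Step 2: F(3) = (2/2)*3^2 + 2*3 = 9 + 6 = 15
Step 3: F(1) = (2/2)*1^2 + 2*1 = 1 + 2 = 3
Step 4: nu([1,3]) = F(3) - F(1) = 15 - 3 = 12


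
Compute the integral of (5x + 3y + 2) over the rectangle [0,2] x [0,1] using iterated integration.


By Fubini, integrate in x first, then y.
Step 1: Fix y, integrate over x in [0,2]:
  integral(5x + 3y + 2, x=0..2)
  = 5*(2^2 - 0^2)/2 + (3y + 2)*(2 - 0)
  = 10 + (3y + 2)*2
  = 10 + 6y + 4
  = 14 + 6y
Step 2: Integrate over y in [0,1]:
  integral(14 + 6y, y=0..1)
  = 14*1 + 6*(1^2 - 0^2)/2
  = 14 + 3
  = 17


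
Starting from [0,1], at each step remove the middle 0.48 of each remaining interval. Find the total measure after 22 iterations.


Step 1: At each step, fraction remaining = 1 - 0.48 = 0.52
Step 2: After 22 steps, measure = (0.52)^22
Result = 5.650327e-07


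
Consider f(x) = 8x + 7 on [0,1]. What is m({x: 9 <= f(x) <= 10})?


f^(-1)([9, 10]) = {x : 9 <= 8x + 7 <= 10}
Solving: (9 - 7)/8 <= x <= (10 - 7)/8
= [0.25, 0.375]
Intersecting with [0,1]: [0.25, 0.375]
Measure = 0.375 - 0.25 = 0.125


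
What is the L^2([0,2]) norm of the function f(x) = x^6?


Step 1: ||f||_2 = (integral_0^2 |x^6|^2 dx)^(1/2)
     = (integral_0^2 x^12 dx)^(1/2)
Step 2: integral_0^2 x^12 dx = [x^13/(13)] from 0 to 2 = 2^13/13
     = 8192/13 = 630.153846
Step 3: ||f||_2 = (630.153846)^(1/2) = 25.102865


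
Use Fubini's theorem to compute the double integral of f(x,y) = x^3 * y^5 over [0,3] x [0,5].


By Fubini's theorem, the double integral factors as a product of single integrals:
Step 1: integral_0^3 x^3 dx = [x^4/4] from 0 to 3
     = 3^4/4 = 20.25
Step 2: integral_0^5 y^5 dy = [y^6/6] from 0 to 5
     = 5^6/6 = 2604.166667
Step 3: Double integral = 20.25 * 2604.166667 = 52734.375


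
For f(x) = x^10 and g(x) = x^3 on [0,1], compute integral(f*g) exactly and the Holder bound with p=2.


Step 1: Exact integral of f*g = integral(x^13, 0, 1) = 1/14
     = 0.071429
Step 2: Holder bound with p=2, q=2:
  ||f||_p = (integral x^20 dx)^(1/2) = (1/21)^(1/2) = 0.218218
  ||g||_q = (integral x^6 dx)^(1/2) = (1/7)^(1/2) = 0.377964
Step 3: Holder bound = ||f||_p * ||g||_q = 0.218218 * 0.377964 = 0.082479
Verification: 0.071429 <= 0.082479 (Holder holds)


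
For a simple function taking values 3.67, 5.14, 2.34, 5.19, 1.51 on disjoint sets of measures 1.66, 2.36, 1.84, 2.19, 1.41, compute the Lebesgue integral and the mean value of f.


Step 1: Integral = sum(value_i * measure_i)
= 3.67*1.66 + 5.14*2.36 + 2.34*1.84 + 5.19*2.19 + 1.51*1.41
= 6.0922 + 12.1304 + 4.3056 + 11.3661 + 2.1291
= 36.0234
Step 2: Total measure of domain = 1.66 + 2.36 + 1.84 + 2.19 + 1.41 = 9.46
Step 3: Average value = 36.0234 / 9.46 = 3.80797


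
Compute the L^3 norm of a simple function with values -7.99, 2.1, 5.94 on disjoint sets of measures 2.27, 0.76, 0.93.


Step 1: Compute |f_i|^3 for each value:
  |-7.99|^3 = 510.082399
  |2.1|^3 = 9.261
  |5.94|^3 = 209.584584
Step 2: Multiply by measures and sum:
  510.082399 * 2.27 = 1157.887046
  9.261 * 0.76 = 7.03836
  209.584584 * 0.93 = 194.913663
Sum = 1157.887046 + 7.03836 + 194.913663 = 1359.839069
Step 3: Take the p-th root:
||f||_3 = (1359.839069)^(1/3) = 11.078879


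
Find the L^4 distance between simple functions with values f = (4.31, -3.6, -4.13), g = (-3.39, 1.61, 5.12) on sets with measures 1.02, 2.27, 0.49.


Step 1: Compute differences f_i - g_i:
  4.31 - -3.39 = 7.7
  -3.6 - 1.61 = -5.21
  -4.13 - 5.12 = -9.25
Step 2: Compute |diff|^4 * measure for each set:
  |7.7|^4 * 1.02 = 3515.3041 * 1.02 = 3585.610182
  |-5.21|^4 * 2.27 = 736.802165 * 2.27 = 1672.540914
  |-9.25|^4 * 0.49 = 7320.941406 * 0.49 = 3587.261289
Step 3: Sum = 8845.412385
Step 4: ||f-g||_4 = (8845.412385)^(1/4) = 9.697941


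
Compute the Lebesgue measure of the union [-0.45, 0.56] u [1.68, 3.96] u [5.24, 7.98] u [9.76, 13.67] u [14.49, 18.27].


For pairwise disjoint intervals, m(union) = sum of lengths.
= (0.56 - -0.45) + (3.96 - 1.68) + (7.98 - 5.24) + (13.67 - 9.76) + (18.27 - 14.49)
= 1.01 + 2.28 + 2.74 + 3.91 + 3.78
= 13.72


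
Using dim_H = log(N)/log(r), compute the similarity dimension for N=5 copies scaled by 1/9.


For a self-similar set with N copies scaled by 1/r:
dim_H = log(N)/log(r) = log(5)/log(9)
= 1.609438/2.197225
= 0.732487


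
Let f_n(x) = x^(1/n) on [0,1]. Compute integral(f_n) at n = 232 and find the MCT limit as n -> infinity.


At n = 232: f_232(x) = x^(1/232).
Step 1: integral(x^(1/232), 0, 1) = [x^(1/232+1) / (1/232+1)] from 0 to 1
     = 1 / (1/232 + 1) = 1 / ((232+1)/232) = 232/(232+1)
     = 232/233 = 0.995708
Step 2: As n -> infinity, f_n(x) = x^(1/n) -> 1 for x in (0,1], and f_n is increasing in n.
By MCT, lim_n integral(f_n) = integral(lim_n f_n) = integral(1, 0, 1) = 1.
Step 3: Verify convergence: 232/233 = 0.995708 -> 1


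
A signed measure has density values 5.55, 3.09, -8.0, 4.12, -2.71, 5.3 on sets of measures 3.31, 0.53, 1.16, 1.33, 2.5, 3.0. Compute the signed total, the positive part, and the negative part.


Step 1: Compute signed measure on each set:
  Set 1: 5.55 * 3.31 = 18.3705
  Set 2: 3.09 * 0.53 = 1.6377
  Set 3: -8.0 * 1.16 = -9.28
  Set 4: 4.12 * 1.33 = 5.4796
  Set 5: -2.71 * 2.5 = -6.775
  Set 6: 5.3 * 3.0 = 15.9
Step 2: Total signed measure = (18.3705) + (1.6377) + (-9.28) + (5.4796) + (-6.775) + (15.9)
     = 25.3328
Step 3: Positive part mu+(X) = sum of positive contributions = 41.3878
Step 4: Negative part mu-(X) = |sum of negative contributions| = 16.055


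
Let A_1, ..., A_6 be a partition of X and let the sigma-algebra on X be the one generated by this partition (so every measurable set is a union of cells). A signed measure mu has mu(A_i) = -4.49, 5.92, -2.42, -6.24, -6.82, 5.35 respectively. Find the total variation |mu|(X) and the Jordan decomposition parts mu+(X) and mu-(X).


Step 1: Every measurable set is a union of atoms (the cells / points), so a Hahn decomposition is
  obtained by grouping atoms by sign: P = union of atoms with mu > 0, N = union of the remaining atoms.
  Atoms in P (indices): 2, 6;  atoms in N (indices): 1, 3, 4, 5
  Positive values: 5.92, 5.35
  Negative values: -4.49, -2.42, -6.24, -6.82
Step 2: mu+(X) = mu(P) = sum of positive atom values = 11.27
Step 3: mu-(X) = -mu(N) = sum of |negative atom values| = 19.97
Step 4: |mu|(X) = mu+(X) + mu-(X) = 11.27 + 19.97 = 31.24


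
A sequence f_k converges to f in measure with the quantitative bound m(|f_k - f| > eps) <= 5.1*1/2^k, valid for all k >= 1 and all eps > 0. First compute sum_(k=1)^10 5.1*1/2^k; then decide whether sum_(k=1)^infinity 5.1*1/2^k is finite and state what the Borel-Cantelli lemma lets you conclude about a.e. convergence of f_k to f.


Step 1: List the terms 5.1*1/2^k for k = 1 to 10:
  k=1: 2.55
  k=2: 1.275
  k=3: 0.6375
  k=4: 0.31875
  k=5: 0.159375
  k=6: 0.079687
  k=7: 0.039844
  k=8: 0.019922
  k=9: 0.009961
  k=10: 0.00498
Step 2: Partial sum = 2.55 + 1.275 + 0.6375 + 0.31875 + 0.159375 + 0.079687 + 0.039844 + 0.019922 + 0.009961 + 0.00498
     = 5.09502
Step 3: The full series sum_(k>=1) 5.1*1/2^k converges (geometric series with ratio 1/2 < 1; a constant multiple of a convergent series converges).
Step 4: Fix eps > 0. Since sum_k m(|f_k - f| > eps) < infinity, the Borel-Cantelli lemma gives
        m(limsup_k {|f_k - f| > eps}) = 0, i.e. for a.e. x, |f_k(x) - f(x)| <= eps for all large k.
        Applying this with eps = 1/j for j = 1, 2, ... and intersecting the countably many full-measure sets,
        for a.e. x we get limsup_k |f_k(x) - f(x)| <= 1/j for every j, hence f_k -> f almost everywhere.
Conclusion: series converges; Borel-Cantelli yields f_k -> f a.e.


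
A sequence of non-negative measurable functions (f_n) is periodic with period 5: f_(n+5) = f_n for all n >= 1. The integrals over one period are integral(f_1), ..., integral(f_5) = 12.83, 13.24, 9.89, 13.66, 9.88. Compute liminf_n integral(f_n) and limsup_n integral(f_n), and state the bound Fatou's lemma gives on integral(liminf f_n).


The sequence (integral(f_n)) is periodic with period 5, repeating the values 12.83, 13.24, 9.89, 13.66, 9.88 indefinitely.
Step 1: For a periodic sequence, every tail (a_m, a_(m+1), ...) contains all 5 period values infinitely often.
Step 2: Hence inf of every tail = min of the period values = min(12.83, 13.24, 9.89, 13.66, 9.88) = 9.88.
        liminf_n integral(f_n) = sup over m of (inf of tail from m) = 9.88.
Step 3: Similarly sup of every tail = max of the period values = 13.66.
        limsup_n integral(f_n) = 13.66.
Step 4: Fatou's lemma: integral(liminf_n f_n) <= liminf_n integral(f_n) = 9.88.
        So the integral of the pointwise liminf is at most 9.88.


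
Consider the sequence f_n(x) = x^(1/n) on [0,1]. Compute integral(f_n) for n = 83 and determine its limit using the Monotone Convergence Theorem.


At n = 83: f_83(x) = x^(1/83).
Step 1: integral(x^(1/83), 0, 1) = [x^(1/83+1) / (1/83+1)] from 0 to 1
     = 1 / (1/83 + 1) = 1 / ((83+1)/83) = 83/(83+1)
     = 83/84 = 0.988095
Step 2: As n -> infinity, f_n(x) = x^(1/n) -> 1 for x in (0,1], and f_n is increasing in n.
By MCT, lim_n integral(f_n) = integral(lim_n f_n) = integral(1, 0, 1) = 1.
Step 3: Verify convergence: 83/84 = 0.988095 -> 1


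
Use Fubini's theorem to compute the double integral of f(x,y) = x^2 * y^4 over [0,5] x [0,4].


By Fubini's theorem, the double integral factors as a product of single integrals:
Step 1: integral_0^5 x^2 dx = [x^3/3] from 0 to 5
     = 5^3/3 = 41.666667
Step 2: integral_0^4 y^4 dy = [y^5/5] from 0 to 4
     = 4^5/5 = 204.8
Step 3: Double integral = 41.666667 * 204.8 = 8533.333333


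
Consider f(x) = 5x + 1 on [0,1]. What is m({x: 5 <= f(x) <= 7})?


f^(-1)([5, 7]) = {x : 5 <= 5x + 1 <= 7}
Solving: (5 - 1)/5 <= x <= (7 - 1)/5
= [0.8, 1.2]
Intersecting with [0,1]: [0.8, 1]
Measure = 1 - 0.8 = 0.2


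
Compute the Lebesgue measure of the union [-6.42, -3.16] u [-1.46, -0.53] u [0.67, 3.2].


For pairwise disjoint intervals, m(union) = sum of lengths.
= (-3.16 - -6.42) + (-0.53 - -1.46) + (3.2 - 0.67)
= 3.26 + 0.93 + 2.53
= 6.72


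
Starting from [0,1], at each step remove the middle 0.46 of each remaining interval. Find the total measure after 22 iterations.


Step 1: At each step, fraction remaining = 1 - 0.46 = 0.54
Step 2: After 22 steps, measure = (0.54)^22
Result = 1.296172e-06


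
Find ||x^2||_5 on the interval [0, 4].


Step 1: ||f||_5 = (integral_0^4 |x^2|^5 dx)^(1/5)
     = (integral_0^4 x^10 dx)^(1/5)
Step 2: integral_0^4 x^10 dx = [x^11/(11)] from 0 to 4 = 4^11/11
     = 4194304/11 = 381300.363636
Step 3: ||f||_5 = (381300.363636)^(1/5) = 13.069334


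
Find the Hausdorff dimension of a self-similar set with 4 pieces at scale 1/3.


For a self-similar set with N copies scaled by 1/r:
dim_H = log(N)/log(r) = log(4)/log(3)
= 1.386294/1.098612
= 1.26186


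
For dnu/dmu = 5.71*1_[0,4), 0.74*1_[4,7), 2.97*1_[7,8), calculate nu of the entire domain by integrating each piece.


Integrate each piece of the Radon-Nikodym derivative:
Step 1: integral_0^4 5.71 dx = 5.71*(4-0) = 5.71*4 = 22.84
Step 2: integral_4^7 0.74 dx = 0.74*(7-4) = 0.74*3 = 2.22
Step 3: integral_7^8 2.97 dx = 2.97*(8-7) = 2.97*1 = 2.97
Total: 22.84 + 2.22 + 2.97 = 28.03


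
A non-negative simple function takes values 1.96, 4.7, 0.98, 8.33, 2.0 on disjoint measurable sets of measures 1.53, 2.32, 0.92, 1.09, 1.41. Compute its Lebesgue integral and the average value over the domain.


Step 1: Integral = sum(value_i * measure_i)
= 1.96*1.53 + 4.7*2.32 + 0.98*0.92 + 8.33*1.09 + 2.0*1.41
= 2.9988 + 10.904 + 0.9016 + 9.0797 + 2.82
= 26.7041
Step 2: Total measure of domain = 1.53 + 2.32 + 0.92 + 1.09 + 1.41 = 7.27
Step 3: Average value = 26.7041 / 7.27 = 3.673191


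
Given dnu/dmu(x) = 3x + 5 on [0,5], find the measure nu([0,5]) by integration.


nu(A) = integral_A (dnu/dmu) dmu = integral_0^5 (3x + 5) dx
Step 1: Antiderivative F(x) = (3/2)x^2 + 5x
Step 2: F(5) = (3/2)*5^2 + 5*5 = 37.5 + 25 = 62.5
Step 3: F(0) = (3/2)*0^2 + 5*0 = 0.0 + 0 = 0.0
Step 4: nu([0,5]) = F(5) - F(0) = 62.5 - 0.0 = 62.5


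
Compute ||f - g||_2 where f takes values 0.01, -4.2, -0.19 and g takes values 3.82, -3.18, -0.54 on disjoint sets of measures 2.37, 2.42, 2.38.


Step 1: Compute differences f_i - g_i:
  0.01 - 3.82 = -3.81
  -4.2 - -3.18 = -1.02
  -0.19 - -0.54 = 0.35
Step 2: Compute |diff|^2 * measure for each set:
  |-3.81|^2 * 2.37 = 14.5161 * 2.37 = 34.403157
  |-1.02|^2 * 2.42 = 1.0404 * 2.42 = 2.517768
  |0.35|^2 * 2.38 = 0.1225 * 2.38 = 0.29155
Step 3: Sum = 37.212475
Step 4: ||f-g||_2 = (37.212475)^(1/2) = 6.100203


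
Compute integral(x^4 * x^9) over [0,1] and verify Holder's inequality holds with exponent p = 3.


Step 1: Exact integral of f*g = integral(x^13, 0, 1) = 1/14
     = 0.071429
Step 2: Holder bound with p=3, q=1.5:
  ||f||_p = (integral x^12 dx)^(1/3) = (1/13)^(1/3) = 0.42529
  ||g||_q = (integral x^13.5 dx)^(1/1.5) = (1/14.5)^(1/1.5) = 0.168172
Step 3: Holder bound = ||f||_p * ||g||_q = 0.42529 * 0.168172 = 0.071522
Verification: 0.071429 <= 0.071522 (Holder holds)


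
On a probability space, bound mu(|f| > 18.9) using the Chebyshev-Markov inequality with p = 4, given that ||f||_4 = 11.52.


Chebyshev/Markov inequality: mu(|f| > eps) <= (||f||_p / eps)^p
Step 1: ||f||_4 / eps = 11.52 / 18.9 = 0.609524
Step 2: Raise to power p = 4:
  (0.609524)^4 = 0.138027
Step 3: Therefore mu(|f| > 18.9) <= 0.138027


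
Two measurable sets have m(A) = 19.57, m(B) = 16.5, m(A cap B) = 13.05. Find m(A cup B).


By inclusion-exclusion: m(A u B) = m(A) + m(B) - m(A n B)
= 19.57 + 16.5 - 13.05
= 23.02


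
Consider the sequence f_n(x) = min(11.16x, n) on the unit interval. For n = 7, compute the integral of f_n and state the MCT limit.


f(x) = 11.16x on [0,1]; f_n(x) = min(11.16x, n). At n = 7:
Step 1: f(x) reaches 7 at x = 7/11.16 = 0.62724
Step 2: integral(f_7) = integral(11.16x, 0, 0.62724) + integral(7, 0.62724, 1)
       = 11.16*0.62724^2/2 + 7*(1 - 0.62724)
       = 2.195341 + 2.609319
       = 4.804659
Step 3: As n -> infinity, f_n increases to f, so by MCT integral(f_n) -> integral(f) = 11.16/2 = 5.58.
Convergence: integral(f_7) = 4.804659 -> 5.58 as n -> infinity


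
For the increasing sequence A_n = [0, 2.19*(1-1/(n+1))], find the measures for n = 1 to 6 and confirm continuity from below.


By continuity of measure from below: if A_n increases to A, then m(A_n) -> m(A).
Here A = [0, 2.19], so m(A) = 2.19
Step 1: a_1 = 2.19*(1 - 1/2) = 1.095, m(A_1) = 1.095
Step 2: a_2 = 2.19*(1 - 1/3) = 1.46, m(A_2) = 1.46
Step 3: a_3 = 2.19*(1 - 1/4) = 1.6425, m(A_3) = 1.6425
Step 4: a_4 = 2.19*(1 - 1/5) = 1.752, m(A_4) = 1.752
Step 5: a_5 = 2.19*(1 - 1/6) = 1.825, m(A_5) = 1.825
Step 6: a_6 = 2.19*(1 - 1/7) = 1.8771, m(A_6) = 1.8771
Limit: m(A_n) -> m([0,2.19]) = 2.19


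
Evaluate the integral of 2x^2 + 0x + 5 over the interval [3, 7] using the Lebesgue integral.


The Lebesgue integral of a Riemann-integrable function agrees with the Riemann integral.
Antiderivative F(x) = (2/3)x^3 + (0/2)x^2 + 5x
F(7) = (2/3)*7^3 + (0/2)*7^2 + 5*7
     = (2/3)*343 + (0/2)*49 + 5*7
     = 228.666667 + 0.0 + 35
     = 263.666667
F(3) = 33
Integral = F(7) - F(3) = 263.666667 - 33 = 230.666667


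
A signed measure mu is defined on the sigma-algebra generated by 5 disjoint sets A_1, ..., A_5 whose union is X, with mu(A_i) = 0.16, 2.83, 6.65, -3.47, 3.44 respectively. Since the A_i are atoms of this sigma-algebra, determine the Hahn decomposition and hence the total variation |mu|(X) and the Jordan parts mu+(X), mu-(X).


Step 1: Every measurable set is a union of atoms (the cells / points), so a Hahn decomposition is
  obtained by grouping atoms by sign: P = union of atoms with mu > 0, N = union of the remaining atoms.
  Atoms in P (indices): 1, 2, 3, 5;  atoms in N (indices): 4
  Positive values: 0.16, 2.83, 6.65, 3.44
  Negative values: -3.47
Step 2: mu+(X) = mu(P) = sum of positive atom values = 13.08
Step 3: mu-(X) = -mu(N) = sum of |negative atom values| = 3.47
Step 4: |mu|(X) = mu+(X) + mu-(X) = 13.08 + 3.47 = 16.55


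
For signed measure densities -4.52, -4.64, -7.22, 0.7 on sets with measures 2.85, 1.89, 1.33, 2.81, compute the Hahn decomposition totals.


Step 1: Compute signed measure on each set:
  Set 1: -4.52 * 2.85 = -12.882
  Set 2: -4.64 * 1.89 = -8.7696
  Set 3: -7.22 * 1.33 = -9.6026
  Set 4: 0.7 * 2.81 = 1.967
Step 2: Total signed measure = (-12.882) + (-8.7696) + (-9.6026) + (1.967)
     = -29.2872
Step 3: Positive part mu+(X) = sum of positive contributions = 1.967
Step 4: Negative part mu-(X) = |sum of negative contributions| = 31.2542


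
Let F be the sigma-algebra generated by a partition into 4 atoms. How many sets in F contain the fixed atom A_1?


Each element of F is a union of some subset S of the 4 atoms.
The element contains A_1 iff A_1 is in S.
So we count subsets S of {A_1,...,A_4} with A_1 in S: choose freely among the other 3 atoms.
Count = 2^(4-1) = 2^3 = 8.


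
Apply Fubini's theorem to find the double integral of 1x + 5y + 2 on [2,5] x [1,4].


By Fubini, integrate in x first, then y.
Step 1: Fix y, integrate over x in [2,5]:
  integral(1x + 5y + 2, x=2..5)
  = 1*(5^2 - 2^2)/2 + (5y + 2)*(5 - 2)
  = 10.5 + (5y + 2)*3
  = 10.5 + 15y + 6
  = 16.5 + 15y
Step 2: Integrate over y in [1,4]:
  integral(16.5 + 15y, y=1..4)
  = 16.5*3 + 15*(4^2 - 1^2)/2
  = 49.5 + 112.5
  = 162


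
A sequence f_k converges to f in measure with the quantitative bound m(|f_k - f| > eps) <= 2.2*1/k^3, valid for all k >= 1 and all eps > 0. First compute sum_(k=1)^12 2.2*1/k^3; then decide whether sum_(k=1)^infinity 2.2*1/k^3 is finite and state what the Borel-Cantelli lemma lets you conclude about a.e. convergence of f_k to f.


Step 1: List the terms 2.2*1/k^3 for k = 1 to 12:
  k=1: 2.2
  k=2: 0.275
  k=3: 0.081481
  k=4: 0.034375
  k=5: 0.0176
  k=6: 0.010185
  k=7: 0.006414
  k=8: 0.004297
  k=9: 0.003018
  k=10: 0.0022
  k=11: 0.001653
  k=12: 0.001273
Step 2: Partial sum = 2.2 + 0.275 + 0.081481 + 0.034375 + 0.0176 + 0.010185 + 0.006414 + 0.004297 + 0.003018 + 0.0022 + 0.001653 + 0.001273
     = 2.637496
Step 3: The full series sum_(k>=1) 2.2*1/k^3 converges (p-series with p = 3 > 1; a constant multiple of a convergent series converges).
Step 4: Fix eps > 0. Since sum_k m(|f_k - f| > eps) < infinity, the Borel-Cantelli lemma gives
        m(limsup_k {|f_k - f| > eps}) = 0, i.e. for a.e. x, |f_k(x) - f(x)| <= eps for all large k.
        Applying this with eps = 1/j for j = 1, 2, ... and intersecting the countably many full-measure sets,
        for a.e. x we get limsup_k |f_k(x) - f(x)| <= 1/j for every j, hence f_k -> f almost everywhere.
Conclusion: series converges; Borel-Cantelli yields f_k -> f a.e.


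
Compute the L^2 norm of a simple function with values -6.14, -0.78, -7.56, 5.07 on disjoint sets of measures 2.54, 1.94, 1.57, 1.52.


Step 1: Compute |f_i|^2 for each value:
  |-6.14|^2 = 37.6996
  |-0.78|^2 = 0.6084
  |-7.56|^2 = 57.1536
  |5.07|^2 = 25.7049
Step 2: Multiply by measures and sum:
  37.6996 * 2.54 = 95.756984
  0.6084 * 1.94 = 1.180296
  57.1536 * 1.57 = 89.731152
  25.7049 * 1.52 = 39.071448
Sum = 95.756984 + 1.180296 + 89.731152 + 39.071448 = 225.73988
Step 3: Take the p-th root:
||f||_2 = (225.73988)^(1/2) = 15.024642


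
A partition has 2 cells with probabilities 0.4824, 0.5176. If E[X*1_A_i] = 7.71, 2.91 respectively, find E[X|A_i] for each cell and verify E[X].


For each cell A_i: E[X|A_i] = E[X*1_A_i] / P(A_i)
Step 1: E[X|A_1] = 7.71 / 0.4824 = 15.982587
Step 2: E[X|A_2] = 2.91 / 0.5176 = 5.622102
Verification: E[X] = sum E[X*1_A_i] = 7.71 + 2.91 = 10.62


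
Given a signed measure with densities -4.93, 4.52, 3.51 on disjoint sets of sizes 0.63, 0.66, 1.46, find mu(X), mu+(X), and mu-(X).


Step 1: Compute signed measure on each set:
  Set 1: -4.93 * 0.63 = -3.1059
  Set 2: 4.52 * 0.66 = 2.9832
  Set 3: 3.51 * 1.46 = 5.1246
Step 2: Total signed measure = (-3.1059) + (2.9832) + (5.1246)
     = 5.0019
Step 3: Positive part mu+(X) = sum of positive contributions = 8.1078
Step 4: Negative part mu-(X) = |sum of negative contributions| = 3.1059


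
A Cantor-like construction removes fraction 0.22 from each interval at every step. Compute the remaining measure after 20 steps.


Step 1: At each step, fraction remaining = 1 - 0.22 = 0.78
Step 2: After 20 steps, measure = (0.78)^20
Result = 0.006949


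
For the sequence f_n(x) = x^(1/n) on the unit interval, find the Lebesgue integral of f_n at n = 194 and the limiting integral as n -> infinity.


At n = 194: f_194(x) = x^(1/194).
Step 1: integral(x^(1/194), 0, 1) = [x^(1/194+1) / (1/194+1)] from 0 to 1
     = 1 / (1/194 + 1) = 1 / ((194+1)/194) = 194/(194+1)
     = 194/195 = 0.994872
Step 2: As n -> infinity, f_n(x) = x^(1/n) -> 1 for x in (0,1], and f_n is increasing in n.
By MCT, lim_n integral(f_n) = integral(lim_n f_n) = integral(1, 0, 1) = 1.
Step 3: Verify convergence: 194/195 = 0.994872 -> 1


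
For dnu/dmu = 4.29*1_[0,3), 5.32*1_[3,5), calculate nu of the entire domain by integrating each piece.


Integrate each piece of the Radon-Nikodym derivative:
Step 1: integral_0^3 4.29 dx = 4.29*(3-0) = 4.29*3 = 12.87
Step 2: integral_3^5 5.32 dx = 5.32*(5-3) = 5.32*2 = 10.64
Total: 12.87 + 10.64 = 23.51


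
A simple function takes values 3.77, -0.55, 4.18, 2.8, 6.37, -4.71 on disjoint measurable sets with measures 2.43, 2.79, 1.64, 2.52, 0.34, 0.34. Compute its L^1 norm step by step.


Step 1: Compute |f_i|^1 for each value:
  |3.77|^1 = 3.77
  |-0.55|^1 = 0.55
  |4.18|^1 = 4.18
  |2.8|^1 = 2.8
  |6.37|^1 = 6.37
  |-4.71|^1 = 4.71
Step 2: Multiply by measures and sum:
  3.77 * 2.43 = 9.1611
  0.55 * 2.79 = 1.5345
  4.18 * 1.64 = 6.8552
  2.8 * 2.52 = 7.056
  6.37 * 0.34 = 2.1658
  4.71 * 0.34 = 1.6014
Sum = 9.1611 + 1.5345 + 6.8552 + 7.056 + 2.1658 + 1.6014 = 28.374
Step 3: Take the p-th root:
||f||_1 = (28.374)^(1/1) = 28.374


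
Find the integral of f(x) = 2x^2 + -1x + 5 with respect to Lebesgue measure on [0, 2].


The Lebesgue integral of a Riemann-integrable function agrees with the Riemann integral.
Antiderivative F(x) = (2/3)x^3 + (-1/2)x^2 + 5x
F(2) = (2/3)*2^3 + (-1/2)*2^2 + 5*2
     = (2/3)*8 + (-1/2)*4 + 5*2
     = 5.333333 + -2 + 10
     = 13.333333
F(0) = 0.0
Integral = F(2) - F(0) = 13.333333 - 0.0 = 13.333333


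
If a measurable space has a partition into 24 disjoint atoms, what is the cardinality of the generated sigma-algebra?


Each element of the sigma-algebra is a union of some subset of the 24 atoms.
The number of such subsets is 2^24 = 16777216.


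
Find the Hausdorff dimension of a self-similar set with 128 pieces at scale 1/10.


For a self-similar set with N copies scaled by 1/r:
dim_H = log(N)/log(r) = log(128)/log(10)
= 4.85203/2.302585
= 2.10721


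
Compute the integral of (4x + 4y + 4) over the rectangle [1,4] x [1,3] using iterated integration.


By Fubini, integrate in x first, then y.
Step 1: Fix y, integrate over x in [1,4]:
  integral(4x + 4y + 4, x=1..4)
  = 4*(4^2 - 1^2)/2 + (4y + 4)*(4 - 1)
  = 30 + (4y + 4)*3
  = 30 + 12y + 12
  = 42 + 12y
Step 2: Integrate over y in [1,3]:
  integral(42 + 12y, y=1..3)
  = 42*2 + 12*(3^2 - 1^2)/2
  = 84 + 48
  = 132


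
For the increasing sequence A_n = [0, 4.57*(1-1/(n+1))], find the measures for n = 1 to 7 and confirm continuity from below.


By continuity of measure from below: if A_n increases to A, then m(A_n) -> m(A).
Here A = [0, 4.57], so m(A) = 4.57
Step 1: a_1 = 4.57*(1 - 1/2) = 2.285, m(A_1) = 2.285
Step 2: a_2 = 4.57*(1 - 1/3) = 3.0467, m(A_2) = 3.0467
Step 3: a_3 = 4.57*(1 - 1/4) = 3.4275, m(A_3) = 3.4275
Step 4: a_4 = 4.57*(1 - 1/5) = 3.656, m(A_4) = 3.656
Step 5: a_5 = 4.57*(1 - 1/6) = 3.8083, m(A_5) = 3.8083
Step 6: a_6 = 4.57*(1 - 1/7) = 3.9171, m(A_6) = 3.9171
Step 7: a_7 = 4.57*(1 - 1/8) = 3.9988, m(A_7) = 3.9988
Limit: m(A_n) -> m([0,4.57]) = 4.57


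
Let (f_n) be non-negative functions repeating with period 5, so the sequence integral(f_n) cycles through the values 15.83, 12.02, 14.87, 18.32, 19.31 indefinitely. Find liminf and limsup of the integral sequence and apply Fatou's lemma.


The sequence (integral(f_n)) is periodic with period 5, repeating the values 15.83, 12.02, 14.87, 18.32, 19.31 indefinitely.
Step 1: For a periodic sequence, every tail (a_m, a_(m+1), ...) contains all 5 period values infinitely often.
Step 2: Hence inf of every tail = min of the period values = min(15.83, 12.02, 14.87, 18.32, 19.31) = 12.02.
        liminf_n integral(f_n) = sup over m of (inf of tail from m) = 12.02.
Step 3: Similarly sup of every tail = max of the period values = 19.31.
        limsup_n integral(f_n) = 19.31.
Step 4: Fatou's lemma: integral(liminf_n f_n) <= liminf_n integral(f_n) = 12.02.
        So the integral of the pointwise liminf is at most 12.02.


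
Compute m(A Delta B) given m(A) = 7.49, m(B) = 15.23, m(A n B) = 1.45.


m(A Delta B) = m(A) + m(B) - 2*m(A n B)
= 7.49 + 15.23 - 2*1.45
= 7.49 + 15.23 - 2.9
= 19.82


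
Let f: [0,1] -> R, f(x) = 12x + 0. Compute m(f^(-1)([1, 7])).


f^(-1)([1, 7]) = {x : 1 <= 12x + 0 <= 7}
Solving: (1 - 0)/12 <= x <= (7 - 0)/12
= [0.083333, 0.583333]
Intersecting with [0,1]: [0.083333, 0.583333]
Measure = 0.583333 - 0.083333 = 0.5


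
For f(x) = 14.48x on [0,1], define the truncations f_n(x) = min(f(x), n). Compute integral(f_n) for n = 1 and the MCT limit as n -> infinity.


f(x) = 14.48x on [0,1]; f_n(x) = min(14.48x, n). At n = 1:
Step 1: f(x) reaches 1 at x = 1/14.48 = 0.069061
Step 2: integral(f_1) = integral(14.48x, 0, 0.069061) + integral(1, 0.069061, 1)
       = 14.48*0.069061^2/2 + 1*(1 - 0.069061)
       = 0.03453 + 0.930939
       = 0.96547
Step 3: As n -> infinity, f_n increases to f, so by MCT integral(f_n) -> integral(f) = 14.48/2 = 7.24.
Convergence: integral(f_1) = 0.96547 -> 7.24 as n -> infinity


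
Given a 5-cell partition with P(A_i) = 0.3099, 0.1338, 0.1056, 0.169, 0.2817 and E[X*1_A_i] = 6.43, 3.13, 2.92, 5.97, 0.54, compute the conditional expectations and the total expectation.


For each cell A_i: E[X|A_i] = E[X*1_A_i] / P(A_i)
Step 1: E[X|A_1] = 6.43 / 0.3099 = 20.748629
Step 2: E[X|A_2] = 3.13 / 0.1338 = 23.393124
Step 3: E[X|A_3] = 2.92 / 0.1056 = 27.651515
Step 4: E[X|A_4] = 5.97 / 0.169 = 35.325444
Step 5: E[X|A_5] = 0.54 / 0.2817 = 1.916933
Verification: E[X] = sum E[X*1_A_i] = 6.43 + 3.13 + 2.92 + 5.97 + 0.54 = 18.99
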